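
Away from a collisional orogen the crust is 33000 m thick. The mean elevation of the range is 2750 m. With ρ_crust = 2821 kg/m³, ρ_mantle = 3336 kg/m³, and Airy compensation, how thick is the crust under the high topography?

50800 m

Root depth r = h ρ_c / (ρ_m − ρ_c) = 2750 m × 2821 / 515 = 15060 m.
Total thickness = T + h + r = 33000 m + 2750 m + 15060 m = 50800 m.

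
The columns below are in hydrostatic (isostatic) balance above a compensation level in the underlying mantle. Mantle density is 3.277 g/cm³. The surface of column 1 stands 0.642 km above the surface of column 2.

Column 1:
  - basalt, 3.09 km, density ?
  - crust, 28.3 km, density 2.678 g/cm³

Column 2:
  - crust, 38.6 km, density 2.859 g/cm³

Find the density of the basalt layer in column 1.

Take the compensation level at the base of the deeper column (depth z_c below the surface of column 1) and equate Σ ρ_i t_i down to z_c; mantle fills any gap and the z_c terms cancel.
Column 1: 3.09×ρ + 28.3×2.678 + (z_c − 31.39)×3.277
Column 2: 0.642×0 + 38.6×2.859 + (z_c − 0.642 − 38.6)×3.277
The z_c×3.277 term appears on both sides and cancels. Collect the known terms of each column as K = Σ(ρt)_known − 3.277 × (depth of known layers): K_1 = 75.7874 − 3.277×31.39 = −27.07763; K_2 = 110.3574 − 3.277×(0.642 + 38.6) = −18.238634.
Balance: K_1 + 3.09×ρ = K_2, so ρ = (K_2 − K_1)/3.09 = 8.839/3.09 = 2.86 g/cm³.

2.86 g/cm³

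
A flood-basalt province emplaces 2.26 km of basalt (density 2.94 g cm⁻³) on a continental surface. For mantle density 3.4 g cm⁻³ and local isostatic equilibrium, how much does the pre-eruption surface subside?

1.95 km

Subaerial loading: s = t ρ_load / ρ_m.
s = 2.26 km × 2.94/3.4 = 1.95 km.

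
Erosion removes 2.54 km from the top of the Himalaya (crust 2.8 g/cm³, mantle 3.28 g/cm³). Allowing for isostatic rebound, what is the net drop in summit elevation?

0.372 km

Rebound u = e ρ_c/ρ_m = 2.54 km × 2.8/3.28 = 2.168 km.
Net surface drop = e − u = 2.54 km − 2.168 km = e (ρ_m − ρ_c)/ρ_m = 0.372 km.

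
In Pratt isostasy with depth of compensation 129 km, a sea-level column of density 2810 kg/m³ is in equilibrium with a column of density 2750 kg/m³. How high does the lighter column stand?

ρ_ref D = ρ (D + h) → h = D (ρ_ref − ρ)/ρ.
h = 129 km × (2810 − 2750)/2750 = 2.81 km.

2.81 km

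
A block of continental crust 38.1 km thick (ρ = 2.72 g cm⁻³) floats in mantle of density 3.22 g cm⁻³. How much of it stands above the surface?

5.92 km

Floating equilibrium: submerged depth d = t ρ_obj/ρ_fluid = 38.1 km × 2.72/3.22 = 32.18 km.
Freeboard = t − d = 38.1 km − 32.18 km = 5.92 km.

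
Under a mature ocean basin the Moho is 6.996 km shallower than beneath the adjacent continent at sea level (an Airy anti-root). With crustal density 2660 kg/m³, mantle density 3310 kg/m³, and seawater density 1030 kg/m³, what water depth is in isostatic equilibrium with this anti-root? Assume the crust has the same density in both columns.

Replacing a thickness d of crust by seawater at the top must be balanced by replacing crust with mantle at the base: d (ρ_c − ρ_w) = a (ρ_m − ρ_c).
d = a (ρ_m − ρ_c)/(ρ_c − ρ_w) = 6.996 km × 650/1630 = 2.79 km.

2.79 km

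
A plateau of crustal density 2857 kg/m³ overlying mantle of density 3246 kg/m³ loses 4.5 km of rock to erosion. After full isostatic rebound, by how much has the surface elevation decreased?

Rebound u = e ρ_c/ρ_m = 4.5 km × 2857/3246 = 3.961 km.
Net surface drop = e − u = 4.5 km − 3.961 km = e (ρ_m − ρ_c)/ρ_m = 0.539 km.

0.539 km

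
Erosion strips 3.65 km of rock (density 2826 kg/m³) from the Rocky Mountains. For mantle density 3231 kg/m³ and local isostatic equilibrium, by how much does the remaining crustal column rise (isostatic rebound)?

3.19 km

Unloading: uplift u = e ρ_c/ρ_m = 3.65 km × 2826/3231 = 3.19 km.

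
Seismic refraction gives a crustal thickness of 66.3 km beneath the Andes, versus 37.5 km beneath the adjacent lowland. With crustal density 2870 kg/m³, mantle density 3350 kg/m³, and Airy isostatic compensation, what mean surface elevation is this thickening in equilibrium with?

Excess crust Δ = 66.3 km − 37.5 km = 28.8 km, split between elevation h and root r with h + r = Δ.
Airy balance ρ_c h = (ρ_m − ρ_c) r gives r = h ρ_c/(ρ_m − ρ_c), so h (1 + ρ_c/(ρ_m − ρ_c)) = Δ, i.e. h = Δ (ρ_m − ρ_c)/ρ_m.
h = 28.8 km × 480/3350 = 4.13 km.

4.13 km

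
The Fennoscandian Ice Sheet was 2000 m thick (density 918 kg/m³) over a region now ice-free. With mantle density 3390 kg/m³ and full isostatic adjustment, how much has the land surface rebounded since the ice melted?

542 m

Removing the load lets mantle flow back in; uplift u satisfies ρ_ice t = ρ_m u.
u = t ρ_ice/ρ_m = 2000 m × 918/3390 = 542 m.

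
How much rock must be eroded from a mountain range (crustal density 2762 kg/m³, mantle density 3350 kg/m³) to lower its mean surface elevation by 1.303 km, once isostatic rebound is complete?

Net drop Δ = e − u = e − e ρ_c/ρ_m = e (ρ_m − ρ_c)/ρ_m.
e = Δ ρ_m/(ρ_m − ρ_c) = 1.303 km × 3350/588 = 7.42 km.

7.42 km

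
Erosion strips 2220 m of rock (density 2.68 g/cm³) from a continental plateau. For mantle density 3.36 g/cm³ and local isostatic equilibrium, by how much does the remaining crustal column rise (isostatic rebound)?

1770 m

Unloading: uplift u = e ρ_c/ρ_m = 2220 m × 2.68/3.36 = 1770 m.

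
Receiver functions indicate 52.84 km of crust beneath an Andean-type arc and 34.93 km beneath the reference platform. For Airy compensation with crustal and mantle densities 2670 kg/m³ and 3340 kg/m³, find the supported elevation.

Excess crust Δ = 52.84 km − 34.93 km = 17.91 km, split between elevation h and root r with h + r = Δ.
Airy balance ρ_c h = (ρ_m − ρ_c) r gives r = h ρ_c/(ρ_m − ρ_c), so h (1 + ρ_c/(ρ_m − ρ_c)) = Δ, i.e. h = Δ (ρ_m − ρ_c)/ρ_m.
h = 17.91 km × 670/3340 = 3.59 km.

3.59 km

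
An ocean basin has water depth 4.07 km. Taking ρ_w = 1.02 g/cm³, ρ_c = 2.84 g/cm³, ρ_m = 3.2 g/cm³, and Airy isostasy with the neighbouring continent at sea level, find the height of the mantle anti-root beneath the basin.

Equating mass per unit area of the two columns: replacing crust with seawater at the top is compensated by replacing crust with mantle at the base: d (ρ_c − ρ_w) = a (ρ_m − ρ_c).
a = d (ρ_c − ρ_w)/(ρ_m − ρ_c) = 4.07 km × 1.82/0.36 = 20.6 km.

20.6 km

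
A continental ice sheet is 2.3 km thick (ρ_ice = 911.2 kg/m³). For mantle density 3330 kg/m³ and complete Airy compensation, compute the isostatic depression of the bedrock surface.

0.629 km

Equating mass per unit area of the two columns: the ice load ρ_ice t is balanced by mantle displaced below, ρ_m s.
s = t ρ_ice / ρ_m = 2.3 km × 911.2/3330 = 0.629 km.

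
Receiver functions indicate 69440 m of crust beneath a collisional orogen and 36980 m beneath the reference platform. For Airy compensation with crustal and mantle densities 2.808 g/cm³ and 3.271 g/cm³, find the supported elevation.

4590 m

Excess crust Δ = 69440 m − 36980 m = 32460 m, split between elevation h and root r with h + r = Δ.
Airy balance ρ_c h = (ρ_m − ρ_c) r gives r = h ρ_c/(ρ_m − ρ_c), so h (1 + ρ_c/(ρ_m − ρ_c)) = Δ, i.e. h = Δ (ρ_m − ρ_c)/ρ_m.
h = 32460 m × 0.463/3.271 = 4590 m.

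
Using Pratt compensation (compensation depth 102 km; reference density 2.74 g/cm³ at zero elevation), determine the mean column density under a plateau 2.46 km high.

Pratt balance: ρ_ref D = ρ (D + h).
ρ = ρ_ref D/(D + h) = 2.74 × 102 km/(102 km + 2.46 km) = 2.68 g/cm³.

2.68 g/cm³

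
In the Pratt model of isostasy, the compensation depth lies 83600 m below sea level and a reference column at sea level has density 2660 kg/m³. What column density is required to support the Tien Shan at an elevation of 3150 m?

2560 kg/m³

Pratt balance: ρ_ref D = ρ (D + h).
ρ = ρ_ref D/(D + h) = 2660 × 83600 m/(83600 m + 3150 m) = 2560 kg/m³.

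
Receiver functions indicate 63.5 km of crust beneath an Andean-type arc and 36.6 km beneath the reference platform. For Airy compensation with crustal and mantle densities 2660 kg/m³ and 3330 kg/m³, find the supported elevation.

5.41 km

Excess crust Δ = 63.5 km − 36.6 km = 26.9 km, split between elevation h and root r with h + r = Δ.
Airy balance ρ_c h = (ρ_m − ρ_c) r gives r = h ρ_c/(ρ_m − ρ_c), so h (1 + ρ_c/(ρ_m − ρ_c)) = Δ, i.e. h = Δ (ρ_m − ρ_c)/ρ_m.
h = 26.9 km × 670/3330 = 5.41 km.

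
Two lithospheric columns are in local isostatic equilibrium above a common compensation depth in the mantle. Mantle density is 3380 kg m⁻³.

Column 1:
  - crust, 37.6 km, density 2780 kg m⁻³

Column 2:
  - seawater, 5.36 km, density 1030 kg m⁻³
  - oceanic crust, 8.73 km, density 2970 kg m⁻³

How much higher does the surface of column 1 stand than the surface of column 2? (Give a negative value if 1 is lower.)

1.89 km

For any compensation level in the mantle, the mantle terms cancel and isostasy reduces to e = (Σt_1 − Σt_2) − (Σ(ρt)_1 − Σ(ρt)_2) / ρ_m.
Σt_1 = 37.6 km; Σt_2 = 14.09 km; Σ(ρt)_1 = 104528; Σ(ρt)_2 = 31448.9 (in km·kg m⁻³).
e = (37.6 − 14.09) − (104528 − 31448.9) / 3380 = 1.89 km.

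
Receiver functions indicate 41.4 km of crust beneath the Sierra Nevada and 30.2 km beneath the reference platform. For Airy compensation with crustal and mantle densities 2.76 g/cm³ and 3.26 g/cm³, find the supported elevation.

Excess crust Δ = 41.4 km − 30.2 km = 11.2 km, split between elevation h and root r with h + r = Δ.
Airy balance ρ_c h = (ρ_m − ρ_c) r gives r = h ρ_c/(ρ_m − ρ_c), so h (1 + ρ_c/(ρ_m − ρ_c)) = Δ, i.e. h = Δ (ρ_m − ρ_c)/ρ_m.
h = 11.2 km × 0.5/3.26 = 1.72 km.

1.72 km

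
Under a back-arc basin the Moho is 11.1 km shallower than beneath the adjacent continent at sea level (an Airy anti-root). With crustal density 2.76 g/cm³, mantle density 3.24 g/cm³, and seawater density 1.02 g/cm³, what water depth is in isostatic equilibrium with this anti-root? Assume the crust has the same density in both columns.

Replacing a thickness d of crust by seawater at the top must be balanced by replacing crust with mantle at the base: d (ρ_c − ρ_w) = a (ρ_m − ρ_c).
d = a (ρ_m − ρ_c)/(ρ_c − ρ_w) = 11.1 km × 0.48/1.74 = 3.06 km.

3.06 km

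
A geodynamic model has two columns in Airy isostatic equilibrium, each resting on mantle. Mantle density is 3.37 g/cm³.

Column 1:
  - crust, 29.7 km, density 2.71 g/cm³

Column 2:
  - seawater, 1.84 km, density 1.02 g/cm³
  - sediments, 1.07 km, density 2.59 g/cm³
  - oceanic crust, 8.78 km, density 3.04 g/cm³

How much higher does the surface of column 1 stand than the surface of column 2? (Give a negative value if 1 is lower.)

3.43 km

For any compensation level in the mantle, the mantle terms cancel and isostasy reduces to e = (Σt_1 − Σt_2) − (Σ(ρt)_1 − Σ(ρt)_2) / ρ_m.
Σt_1 = 29.7 km; Σt_2 = 11.69 km; Σ(ρt)_1 = 80.487; Σ(ρt)_2 = 31.3393 (in km·g/cm³).
e = (29.7 − 11.69) − (80.487 − 31.3393) / 3.37 = 3.43 km.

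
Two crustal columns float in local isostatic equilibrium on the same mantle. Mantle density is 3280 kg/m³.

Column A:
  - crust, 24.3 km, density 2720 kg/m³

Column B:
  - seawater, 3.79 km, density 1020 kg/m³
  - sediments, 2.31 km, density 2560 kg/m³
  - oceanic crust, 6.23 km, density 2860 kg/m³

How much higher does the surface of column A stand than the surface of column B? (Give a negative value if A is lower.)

0.233 km

For any compensation level in the mantle, the mantle terms cancel and isostasy reduces to e = (Σt_A − Σt_B) − (Σ(ρt)_A − Σ(ρt)_B) / ρ_m.
Σt_A = 24.3 km; Σt_B = 12.33 km; Σ(ρt)_A = 66096; Σ(ρt)_B = 27597.2 (in km·kg/m³).
e = (24.3 − 12.33) − (66096 − 27597.2) / 3280 = 0.233 km.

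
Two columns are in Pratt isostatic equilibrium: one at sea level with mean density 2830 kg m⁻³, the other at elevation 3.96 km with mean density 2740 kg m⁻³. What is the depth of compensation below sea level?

121 km

ρ_ref D = ρ (D + h) → D (ρ_ref − ρ) = ρ h.
D = ρ h/(ρ_ref − ρ) = 2740 × 3.96 km/(2830 − 2740) = 121 km.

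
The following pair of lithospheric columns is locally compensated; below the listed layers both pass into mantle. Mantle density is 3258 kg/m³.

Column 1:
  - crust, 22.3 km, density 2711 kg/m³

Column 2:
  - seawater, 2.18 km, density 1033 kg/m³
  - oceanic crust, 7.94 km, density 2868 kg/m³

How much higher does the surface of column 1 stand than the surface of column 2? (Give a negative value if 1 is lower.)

For any compensation level in the mantle, the mantle terms cancel and isostasy reduces to e = (Σt_1 − Σt_2) − (Σ(ρt)_1 − Σ(ρt)_2) / ρ_m.
Σt_1 = 22.3 km; Σt_2 = 10.12 km; Σ(ρt)_1 = 60455.3; Σ(ρt)_2 = 25023.86 (in km·kg/m³).
e = (22.3 − 10.12) − (60455.3 − 25023.86) / 3258 = 1.3 km.

1.3 km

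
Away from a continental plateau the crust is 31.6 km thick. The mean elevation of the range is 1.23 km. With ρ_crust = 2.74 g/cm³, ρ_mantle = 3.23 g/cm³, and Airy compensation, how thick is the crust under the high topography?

Root depth r = h ρ_c / (ρ_m − ρ_c) = 1.23 km × 2.74 / 0.49 = 6.878 km.
Total thickness = T + h + r = 31.6 km + 1.23 km + 6.878 km = 39.7 km.

39.7 km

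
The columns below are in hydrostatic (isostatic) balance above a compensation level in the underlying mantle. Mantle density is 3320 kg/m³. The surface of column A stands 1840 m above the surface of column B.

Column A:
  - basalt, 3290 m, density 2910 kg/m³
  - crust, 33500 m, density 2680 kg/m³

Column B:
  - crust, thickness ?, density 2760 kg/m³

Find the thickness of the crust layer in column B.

29800 m

Take the compensation level at the base of the deeper column (depth z_c below the surface of column A) and equate Σ ρ_i t_i down to z_c; mantle fills any gap and the z_c terms cancel.
Column A: 3290×2910 + 33500×2680 + (z_c − 36790)×3320
Column B: 1840×0 + x×2760 + (z_c − 1840 − 0 − x)×3320
The z_c×3320 term appears on both sides and cancels. Collect the known terms of each column as K = Σ(ρt)_known − 3320 × (depth of known layers): K_A = 99353900 − 3320×36790 = −22788900; K_B = 0 − 3320×(1840 + 0) = −6108800.
Balance: K_A = K_B − x×(3320 − 2760), so x = (K_B − K_A)/(3320 − 2760) = 16680100/560 = 29800 m.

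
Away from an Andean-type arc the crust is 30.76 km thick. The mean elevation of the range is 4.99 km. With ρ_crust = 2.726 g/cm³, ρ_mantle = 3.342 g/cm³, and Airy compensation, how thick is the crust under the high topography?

Root depth r = h ρ_c / (ρ_m − ρ_c) = 4.99 km × 2.726 / 0.616 = 22.08 km.
Total thickness = T + h + r = 30.76 km + 4.99 km + 22.08 km = 57.8 km.

57.8 km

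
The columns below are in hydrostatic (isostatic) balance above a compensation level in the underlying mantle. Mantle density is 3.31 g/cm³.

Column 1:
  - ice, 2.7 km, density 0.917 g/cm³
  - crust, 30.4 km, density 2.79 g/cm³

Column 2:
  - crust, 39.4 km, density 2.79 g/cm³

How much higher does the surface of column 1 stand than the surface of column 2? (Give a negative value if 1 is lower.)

0.538 km

For any compensation level in the mantle, the mantle terms cancel and isostasy reduces to e = (Σt_1 − Σt_2) − (Σ(ρt)_1 − Σ(ρt)_2) / ρ_m.
Σt_1 = 33.1 km; Σt_2 = 39.4 km; Σ(ρt)_1 = 87.2919; Σ(ρt)_2 = 109.926 (in km·g/cm³).
e = (33.1 − 39.4) − (87.2919 − 109.926) / 3.31 = 0.538 km.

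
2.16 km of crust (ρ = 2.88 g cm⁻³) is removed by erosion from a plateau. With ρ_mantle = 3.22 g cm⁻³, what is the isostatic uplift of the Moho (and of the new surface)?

1.93 km

Unloading: uplift u = e ρ_c/ρ_m = 2.16 km × 2.88/3.22 = 1.93 km.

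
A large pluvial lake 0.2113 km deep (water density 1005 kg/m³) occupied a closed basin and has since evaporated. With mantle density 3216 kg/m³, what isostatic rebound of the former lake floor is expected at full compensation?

u = d ρ_w/ρ_m = 0.2113 km × 1005/3216 = 0.066 km.

0.066 km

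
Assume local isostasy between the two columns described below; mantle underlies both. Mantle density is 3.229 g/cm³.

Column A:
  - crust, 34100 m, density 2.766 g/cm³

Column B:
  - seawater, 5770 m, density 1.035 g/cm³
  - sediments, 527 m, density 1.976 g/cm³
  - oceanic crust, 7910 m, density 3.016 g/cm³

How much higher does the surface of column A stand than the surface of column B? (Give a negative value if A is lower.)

243 m

For any compensation level in the mantle, the mantle terms cancel and isostasy reduces to e = (Σt_A − Σt_B) − (Σ(ρt)_A − Σ(ρt)_B) / ρ_m.
Σt_A = 34100 m; Σt_B = 14207 m; Σ(ρt)_A = 94320.6; Σ(ρt)_B = 30869.862 (in m·g/cm³).
e = (34100 − 14207) − (94320.6 − 30869.862) / 3.229 = 243 m.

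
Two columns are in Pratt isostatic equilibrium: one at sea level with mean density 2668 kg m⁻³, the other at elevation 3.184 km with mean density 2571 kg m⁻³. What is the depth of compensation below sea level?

84.4 km

ρ_ref D = ρ (D + h) → D (ρ_ref − ρ) = ρ h.
D = ρ h/(ρ_ref − ρ) = 2571 × 3.184 km/(2668 − 2571) = 84.4 km.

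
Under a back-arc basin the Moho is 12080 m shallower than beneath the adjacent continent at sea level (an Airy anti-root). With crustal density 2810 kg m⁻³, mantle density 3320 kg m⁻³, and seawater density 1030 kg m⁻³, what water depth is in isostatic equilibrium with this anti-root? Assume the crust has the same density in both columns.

3460 m

Replacing a thickness d of crust by seawater at the top must be balanced by replacing crust with mantle at the base: d (ρ_c − ρ_w) = a (ρ_m − ρ_c).
d = a (ρ_m − ρ_c)/(ρ_c − ρ_w) = 12080 m × 510/1780 = 3460 m.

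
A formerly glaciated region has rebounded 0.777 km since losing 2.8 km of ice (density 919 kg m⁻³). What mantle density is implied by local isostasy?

ρ_m = ρ_ice t / u = 919 × 2.8 km/0.777 km = 3310 kg m⁻³.

3310 kg m⁻³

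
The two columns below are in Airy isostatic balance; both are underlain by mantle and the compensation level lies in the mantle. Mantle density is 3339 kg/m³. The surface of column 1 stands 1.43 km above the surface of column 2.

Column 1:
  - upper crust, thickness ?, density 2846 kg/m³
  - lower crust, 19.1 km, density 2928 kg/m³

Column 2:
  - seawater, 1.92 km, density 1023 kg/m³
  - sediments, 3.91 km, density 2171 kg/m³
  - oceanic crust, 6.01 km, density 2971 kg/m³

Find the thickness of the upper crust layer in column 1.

16.5 km

Take the compensation level at the base of the deeper column (depth z_c below the surface of column 1) and equate Σ ρ_i t_i down to z_c; mantle fills any gap and the z_c terms cancel.
Column 1: x×2846 + 19.1×2928 + (z_c − 19.1 − x)×3339
Column 2: 1.43×0 + 1.92×1023 + 3.91×2171 + 6.01×2971 + (z_c − 1.43 − 11.84)×3339
The z_c×3339 term appears on both sides and cancels. Collect the known terms of each column as K = Σ(ρt)_known − 3339 × (depth of known layers): K_1 = 55924.8 − 3339×19.1 = −7850.1; K_2 = 28308.48 − 3339×(1.43 + 11.84) = −16000.05.
Balance: K_1 − x×(3339 − 2846) = K_2, so x = (K_1 − K_2)/(3339 − 2846) = 8149.95/493 = 16.5 km.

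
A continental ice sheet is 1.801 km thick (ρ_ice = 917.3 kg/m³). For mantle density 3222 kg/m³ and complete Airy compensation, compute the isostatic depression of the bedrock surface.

Equating mass per unit area of the two columns: the ice load ρ_ice t is balanced by mantle displaced below, ρ_m s.
s = t ρ_ice / ρ_m = 1.801 km × 917.3/3222 = 0.513 km.

0.513 km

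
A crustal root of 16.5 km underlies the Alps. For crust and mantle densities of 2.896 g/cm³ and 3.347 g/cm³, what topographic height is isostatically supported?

For local isostatic compensation: ρ_c h = (ρ_m − ρ_c) r.
h = r (ρ_m − ρ_c) / ρ_c = 16.5 km × (3.347 − 2.896) / 2.896 = 2.57 km.

2.57 km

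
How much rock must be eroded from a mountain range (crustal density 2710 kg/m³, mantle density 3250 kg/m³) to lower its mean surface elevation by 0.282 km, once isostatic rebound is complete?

Net drop Δ = e − u = e − e ρ_c/ρ_m = e (ρ_m − ρ_c)/ρ_m.
e = Δ ρ_m/(ρ_m − ρ_c) = 0.282 km × 3250/540 = 1.7 km.

1.7 km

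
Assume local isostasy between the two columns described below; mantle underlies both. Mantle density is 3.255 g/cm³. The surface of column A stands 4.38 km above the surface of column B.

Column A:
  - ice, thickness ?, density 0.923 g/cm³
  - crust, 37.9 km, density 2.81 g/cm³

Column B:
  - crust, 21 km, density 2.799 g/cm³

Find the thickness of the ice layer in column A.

Take the compensation level at the base of the deeper column (depth z_c below the surface of column A) and equate Σ ρ_i t_i down to z_c; mantle fills any gap and the z_c terms cancel.
Column A: x×0.923 + 37.9×2.81 + (z_c − 37.9 − x)×3.255
Column B: 4.38×0 + 21×2.799 + (z_c − 4.38 − 21)×3.255
The z_c×3.255 term appears on both sides and cancels. Collect the known terms of each column as K = Σ(ρt)_known − 3.255 × (depth of known layers): K_A = 106.499 − 3.255×37.9 = −16.8655; K_B = 58.779 − 3.255×(4.38 + 21) = −23.8329.
Balance: K_A − x×(3.255 − 0.923) = K_B, so x = (K_A − K_B)/(3.255 − 0.923) = 6.9674/2.332 = 2.99 km.

2.99 km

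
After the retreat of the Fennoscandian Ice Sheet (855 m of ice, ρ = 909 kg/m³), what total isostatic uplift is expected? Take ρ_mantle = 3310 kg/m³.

235 m

Removing the load lets mantle flow back in; uplift u satisfies ρ_ice t = ρ_m u.
u = t ρ_ice/ρ_m = 855 m × 909/3310 = 235 m.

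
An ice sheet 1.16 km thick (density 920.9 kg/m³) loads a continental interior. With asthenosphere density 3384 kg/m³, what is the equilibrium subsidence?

0.316 km

For local isostatic compensation: the ice load ρ_ice t is balanced by mantle displaced below, ρ_m s.
s = t ρ_ice / ρ_m = 1.16 km × 920.9/3384 = 0.316 km.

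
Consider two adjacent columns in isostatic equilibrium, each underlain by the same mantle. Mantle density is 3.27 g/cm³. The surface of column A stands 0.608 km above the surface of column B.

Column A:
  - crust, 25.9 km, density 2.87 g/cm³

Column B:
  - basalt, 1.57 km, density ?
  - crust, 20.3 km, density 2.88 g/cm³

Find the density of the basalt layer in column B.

2.98 g/cm³

Take the compensation level at the base of the deeper column (depth z_c below the surface of column A) and equate Σ ρ_i t_i down to z_c; mantle fills any gap and the z_c terms cancel.
Column A: 25.9×2.87 + (z_c − 25.9)×3.27
Column B: 0.608×0 + 1.57×ρ + 20.3×2.88 + (z_c − 0.608 − 21.87)×3.27
The z_c×3.27 term appears on both sides and cancels. Collect the known terms of each column as K = Σ(ρt)_known − 3.27 × (depth of known layers): K_A = 74.333 − 3.27×25.9 = −10.36; K_B = 58.464 − 3.27×(0.608 + 21.87) = −15.03906.
Balance: K_A = K_B + 1.57×ρ, so ρ = (K_A − K_B)/1.57 = 4.67906/1.57 = 2.98 g/cm³.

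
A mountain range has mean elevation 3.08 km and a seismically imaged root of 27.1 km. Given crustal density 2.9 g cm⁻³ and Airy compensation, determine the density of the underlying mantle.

Airy balance: ρ_c h = (ρ_m − ρ_c) r → ρ_m = ρ_c (1 + h/r).
ρ_m = 2.9 × (1 + 3.08 km/27.1 km) = 3.23 g cm⁻³.

3.23 g cm⁻³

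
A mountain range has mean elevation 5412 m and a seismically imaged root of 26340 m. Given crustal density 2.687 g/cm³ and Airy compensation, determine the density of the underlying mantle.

3.24 g/cm³

Airy balance: ρ_c h = (ρ_m − ρ_c) r → ρ_m = ρ_c (1 + h/r).
ρ_m = 2.687 × (1 + 5412 m/26340 m) = 3.24 g/cm³.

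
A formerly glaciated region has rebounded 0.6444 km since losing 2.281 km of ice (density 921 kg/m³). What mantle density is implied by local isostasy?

ρ_m = ρ_ice t / u = 921 × 2.281 km/0.6444 km = 3260 kg/m³.

3260 kg/m³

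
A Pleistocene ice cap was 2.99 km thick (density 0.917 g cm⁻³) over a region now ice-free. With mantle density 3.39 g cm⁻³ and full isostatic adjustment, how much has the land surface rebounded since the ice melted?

0.809 km

Removing the load lets mantle flow back in; uplift u satisfies ρ_ice t = ρ_m u.
u = t ρ_ice/ρ_m = 2.99 km × 0.917/3.39 = 0.809 km.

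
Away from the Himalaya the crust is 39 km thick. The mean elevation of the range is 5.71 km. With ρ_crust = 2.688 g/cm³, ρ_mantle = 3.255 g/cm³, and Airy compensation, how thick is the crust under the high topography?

Root depth r = h ρ_c / (ρ_m − ρ_c) = 5.71 km × 2.688 / 0.567 = 27.07 km.
Total thickness = T + h + r = 39 km + 5.71 km + 27.07 km = 71.8 km.

71.8 km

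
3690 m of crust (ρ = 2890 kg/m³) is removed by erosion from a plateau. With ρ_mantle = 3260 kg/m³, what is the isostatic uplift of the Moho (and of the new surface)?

3270 m

Unloading: uplift u = e ρ_c/ρ_m = 3690 m × 2890/3260 = 3270 m.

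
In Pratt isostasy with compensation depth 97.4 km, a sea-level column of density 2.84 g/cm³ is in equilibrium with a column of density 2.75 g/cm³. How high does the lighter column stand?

ρ_ref D = ρ (D + h) → h = D (ρ_ref − ρ)/ρ.
h = 97.4 km × (2.84 − 2.75)/2.75 = 3.19 km.

3.19 km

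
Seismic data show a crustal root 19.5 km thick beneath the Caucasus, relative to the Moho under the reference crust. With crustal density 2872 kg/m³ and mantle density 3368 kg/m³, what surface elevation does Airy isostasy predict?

3.37 km

By Archimedes' principle applied to the lithosphere: ρ_c h = (ρ_m − ρ_c) r.
h = r (ρ_m − ρ_c) / ρ_c = 19.5 km × (3368 − 2872) / 2872 = 3.37 km.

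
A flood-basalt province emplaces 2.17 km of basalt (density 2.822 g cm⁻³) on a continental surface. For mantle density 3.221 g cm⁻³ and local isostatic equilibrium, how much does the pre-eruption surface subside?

1.9 km

Subaerial loading: s = t ρ_load / ρ_m.
s = 2.17 km × 2.822/3.221 = 1.9 km.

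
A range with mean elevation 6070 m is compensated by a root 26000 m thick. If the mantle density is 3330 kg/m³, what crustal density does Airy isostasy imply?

ρ_c h = (ρ_m − ρ_c) r → ρ_c (h + r) = ρ_m r → ρ_c = ρ_m r / (h + r).
ρ_c = 3330 × 26000 m / (6070 m + 26000 m) = 2700 kg/m³.

2700 kg/m³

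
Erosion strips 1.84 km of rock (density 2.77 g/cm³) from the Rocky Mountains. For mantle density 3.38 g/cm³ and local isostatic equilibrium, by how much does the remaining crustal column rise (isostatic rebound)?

1.51 km

Unloading: uplift u = e ρ_c/ρ_m = 1.84 km × 2.77/3.38 = 1.51 km.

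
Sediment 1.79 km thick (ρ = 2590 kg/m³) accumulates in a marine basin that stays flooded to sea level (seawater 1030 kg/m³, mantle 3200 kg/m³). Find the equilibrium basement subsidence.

1.29 km

Submarine loading: the sediment displaces seawater, and the subsidence is in turn flooded, so s (ρ_m − ρ_w) = t (ρ_sed − ρ_w).
s = 1.79 km × (2590 − 1030) / (3200 − 1030) = 1.29 km.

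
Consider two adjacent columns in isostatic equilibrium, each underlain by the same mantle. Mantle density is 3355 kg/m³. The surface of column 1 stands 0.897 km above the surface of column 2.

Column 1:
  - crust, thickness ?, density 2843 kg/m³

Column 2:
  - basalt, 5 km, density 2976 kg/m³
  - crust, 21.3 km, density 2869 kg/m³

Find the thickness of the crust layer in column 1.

Take the compensation level at the base of the deeper column (depth z_c below the surface of column 1) and equate Σ ρ_i t_i down to z_c; mantle fills any gap and the z_c terms cancel.
Column 1: x×2843 + (z_c − 0 − x)×3355
Column 2: 0.897×0 + 5×2976 + 21.3×2869 + (z_c − 0.897 − 26.3)×3355
The z_c×3355 term appears on both sides and cancels. Collect the known terms of each column as K = Σ(ρt)_known − 3355 × (depth of known layers): K_1 = 0 − 3355×0 = 0; K_2 = 75989.7 − 3355×(0.897 + 26.3) = −15256.235.
Balance: K_1 − x×(3355 − 2843) = K_2, so x = (K_1 − K_2)/(3355 − 2843) = 15256.2/512 = 29.8 km.

29.8 km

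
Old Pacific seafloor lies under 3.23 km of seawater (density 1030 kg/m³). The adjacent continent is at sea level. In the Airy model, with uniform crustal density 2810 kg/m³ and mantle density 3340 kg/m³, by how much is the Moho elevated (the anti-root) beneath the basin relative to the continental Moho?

10.8 km

Balancing pressure at the compensation depth: replacing crust with seawater at the top is compensated by replacing crust with mantle at the base: d (ρ_c − ρ_w) = a (ρ_m − ρ_c).
a = d (ρ_c − ρ_w)/(ρ_m − ρ_c) = 3.23 km × 1780/530 = 10.8 km.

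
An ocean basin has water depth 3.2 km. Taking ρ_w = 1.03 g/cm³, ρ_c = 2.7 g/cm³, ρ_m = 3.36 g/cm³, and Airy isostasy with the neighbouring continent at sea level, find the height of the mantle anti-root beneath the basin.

8.1 km

Isostatic balance requires: replacing crust with seawater at the top is compensated by replacing crust with mantle at the base: d (ρ_c − ρ_w) = a (ρ_m − ρ_c).
a = d (ρ_c − ρ_w)/(ρ_m − ρ_c) = 3.2 km × 1.67/0.66 = 8.1 km.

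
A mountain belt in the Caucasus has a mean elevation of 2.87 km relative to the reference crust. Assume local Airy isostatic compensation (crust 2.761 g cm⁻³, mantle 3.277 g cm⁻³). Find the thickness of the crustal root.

15.4 km

Equating mass per unit area of the two columns: the weight of the topography is balanced by the buoyancy of the root, ρ_c h = (ρ_m − ρ_c) r.
r = h · ρ_c / (ρ_m − ρ_c) = 2.87 km × 2.761 / (3.277 − 2.761) = 15.4 km.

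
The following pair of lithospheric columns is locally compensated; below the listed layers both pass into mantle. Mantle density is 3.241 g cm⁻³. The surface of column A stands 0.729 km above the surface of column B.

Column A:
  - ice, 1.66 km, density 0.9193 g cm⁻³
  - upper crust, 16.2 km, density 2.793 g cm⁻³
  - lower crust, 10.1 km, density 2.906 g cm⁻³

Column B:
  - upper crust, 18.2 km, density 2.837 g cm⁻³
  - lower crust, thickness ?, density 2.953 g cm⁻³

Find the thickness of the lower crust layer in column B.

16.6 km

Take the compensation level at the base of the deeper column (depth z_c below the surface of column A) and equate Σ ρ_i t_i down to z_c; mantle fills any gap and the z_c terms cancel.
Column A: 1.66×0.9193 + 16.2×2.793 + 10.1×2.906 + (z_c − 27.96)×3.241
Column B: 0.729×0 + 18.2×2.837 + x×2.953 + (z_c − 0.729 − 18.2 − x)×3.241
The z_c×3.241 term appears on both sides and cancels. Collect the known terms of each column as K = Σ(ρt)_known − 3.241 × (depth of known layers): K_A = 76.123238 − 3.241×27.96 = −14.495122; K_B = 51.6334 − 3.241×(0.729 + 18.2) = −9.715489.
Balance: K_A = K_B − x×(3.241 − 2.953), so x = (K_B − K_A)/(3.241 − 2.953) = 4.77963/0.288 = 16.6 km.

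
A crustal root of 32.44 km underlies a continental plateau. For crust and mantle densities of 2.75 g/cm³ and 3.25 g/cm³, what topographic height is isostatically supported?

5.9 km

Isostatic balance requires: ρ_c h = (ρ_m − ρ_c) r.
h = r (ρ_m − ρ_c) / ρ_c = 32.44 km × (3.25 − 2.75) / 2.75 = 5.9 km.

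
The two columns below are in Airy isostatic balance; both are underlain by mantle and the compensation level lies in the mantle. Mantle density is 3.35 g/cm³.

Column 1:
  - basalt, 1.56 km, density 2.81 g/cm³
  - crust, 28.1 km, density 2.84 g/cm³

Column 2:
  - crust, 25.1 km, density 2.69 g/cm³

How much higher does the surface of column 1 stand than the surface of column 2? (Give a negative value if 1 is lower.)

−0.416 km

For any compensation level in the mantle, the mantle terms cancel and isostasy reduces to e = (Σt_1 − Σt_2) − (Σ(ρt)_1 − Σ(ρt)_2) / ρ_m.
Σt_1 = 29.66 km; Σt_2 = 25.1 km; Σ(ρt)_1 = 84.1876; Σ(ρt)_2 = 67.519 (in km·g/cm³).
e = (29.66 − 25.1) − (84.1876 − 67.519) / 3.35 = −0.416 km.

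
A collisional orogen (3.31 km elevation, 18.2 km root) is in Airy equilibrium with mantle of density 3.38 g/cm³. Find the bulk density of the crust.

2.86 g/cm³

ρ_c h = (ρ_m − ρ_c) r → ρ_c (h + r) = ρ_m r → ρ_c = ρ_m r / (h + r).
ρ_c = 3.38 × 18.2 km / (3.31 km + 18.2 km) = 2.86 g/cm³.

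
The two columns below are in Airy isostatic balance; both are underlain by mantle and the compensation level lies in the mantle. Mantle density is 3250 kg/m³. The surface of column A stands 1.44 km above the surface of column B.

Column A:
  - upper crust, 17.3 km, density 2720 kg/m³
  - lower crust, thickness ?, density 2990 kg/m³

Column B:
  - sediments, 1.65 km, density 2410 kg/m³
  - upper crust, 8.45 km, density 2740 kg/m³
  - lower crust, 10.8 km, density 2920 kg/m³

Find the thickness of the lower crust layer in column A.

Take the compensation level at the base of the deeper column (depth z_c below the surface of column A) and equate Σ ρ_i t_i down to z_c; mantle fills any gap and the z_c terms cancel.
Column A: 17.3×2720 + x×2990 + (z_c − 17.3 − x)×3250
Column B: 1.44×0 + 1.65×2410 + 8.45×2740 + 10.8×2920 + (z_c − 1.44 − 20.9)×3250
The z_c×3250 term appears on both sides and cancels. Collect the known terms of each column as K = Σ(ρt)_known − 3250 × (depth of known layers): K_A = 47056 − 3250×17.3 = −9169; K_B = 58665.5 − 3250×(1.44 + 20.9) = −13939.5.
Balance: K_A − x×(3250 − 2990) = K_B, so x = (K_A − K_B)/(3250 − 2990) = 4770.5/260 = 18.3 km.

18.3 km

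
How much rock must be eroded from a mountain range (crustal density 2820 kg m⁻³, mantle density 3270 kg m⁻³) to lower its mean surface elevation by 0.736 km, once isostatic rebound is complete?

5.35 km

Net drop Δ = e − u = e − e ρ_c/ρ_m = e (ρ_m − ρ_c)/ρ_m.
e = Δ ρ_m/(ρ_m − ρ_c) = 0.736 km × 3270/450 = 5.35 km.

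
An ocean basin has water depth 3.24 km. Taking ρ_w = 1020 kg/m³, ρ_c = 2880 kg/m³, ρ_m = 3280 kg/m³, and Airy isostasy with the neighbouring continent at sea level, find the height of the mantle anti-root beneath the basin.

Isostatic balance requires: replacing crust with seawater at the top is compensated by replacing crust with mantle at the base: d (ρ_c − ρ_w) = a (ρ_m − ρ_c).
a = d (ρ_c − ρ_w)/(ρ_m − ρ_c) = 3.24 km × 1860/400 = 15.1 km.

15.1 km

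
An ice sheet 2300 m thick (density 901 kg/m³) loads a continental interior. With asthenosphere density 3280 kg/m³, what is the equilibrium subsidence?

In Airy isostatic equilibrium: the ice load ρ_ice t is balanced by mantle displaced below, ρ_m s.
s = t ρ_ice / ρ_m = 2300 m × 901/3280 = 632 m.

632 m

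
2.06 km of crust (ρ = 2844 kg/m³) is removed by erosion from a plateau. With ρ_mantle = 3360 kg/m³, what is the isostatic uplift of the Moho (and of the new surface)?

1.74 km

Unloading: uplift u = e ρ_c/ρ_m = 2.06 km × 2844/3360 = 1.74 km.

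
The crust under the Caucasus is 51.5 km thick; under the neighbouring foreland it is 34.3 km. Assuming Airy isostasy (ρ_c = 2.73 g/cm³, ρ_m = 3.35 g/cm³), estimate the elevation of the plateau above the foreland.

3.18 km

Excess crust Δ = 51.5 km − 34.3 km = 17.2 km, split between elevation h and root r with h + r = Δ.
Airy balance ρ_c h = (ρ_m − ρ_c) r gives r = h ρ_c/(ρ_m − ρ_c), so h (1 + ρ_c/(ρ_m − ρ_c)) = Δ, i.e. h = Δ (ρ_m − ρ_c)/ρ_m.
h = 17.2 km × 0.62/3.35 = 3.18 km.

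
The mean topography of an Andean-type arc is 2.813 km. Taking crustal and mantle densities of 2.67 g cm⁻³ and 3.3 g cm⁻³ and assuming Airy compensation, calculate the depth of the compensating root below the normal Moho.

11.9 km

By Archimedes' principle applied to the lithosphere: the weight of the topography is balanced by the buoyancy of the root, ρ_c h = (ρ_m − ρ_c) r.
r = h · ρ_c / (ρ_m − ρ_c) = 2.813 km × 2.67 / (3.3 − 2.67) = 11.9 km.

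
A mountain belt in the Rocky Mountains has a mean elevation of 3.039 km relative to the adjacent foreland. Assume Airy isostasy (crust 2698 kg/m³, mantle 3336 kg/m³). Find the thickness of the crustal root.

12.9 km

Isostatic balance requires: the weight of the topography is balanced by the buoyancy of the root, ρ_c h = (ρ_m − ρ_c) r.
r = h · ρ_c / (ρ_m − ρ_c) = 3.039 km × 2698 / (3336 − 2698) = 12.9 km.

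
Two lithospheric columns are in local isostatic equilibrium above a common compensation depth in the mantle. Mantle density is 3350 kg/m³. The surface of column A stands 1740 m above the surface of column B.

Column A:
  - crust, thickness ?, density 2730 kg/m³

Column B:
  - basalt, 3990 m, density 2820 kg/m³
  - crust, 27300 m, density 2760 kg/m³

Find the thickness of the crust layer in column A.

38800 m

Take the compensation level at the base of the deeper column (depth z_c below the surface of column A) and equate Σ ρ_i t_i down to z_c; mantle fills any gap and the z_c terms cancel.
Column A: x×2730 + (z_c − 0 − x)×3350
Column B: 1740×0 + 3990×2820 + 27300×2760 + (z_c − 1740 − 31290)×3350
The z_c×3350 term appears on both sides and cancels. Collect the known terms of each column as K = Σ(ρt)_known − 3350 × (depth of known layers): K_A = 0 − 3350×0 = 0; K_B = 86599800 − 3350×(1740 + 31290) = −24050700.
Balance: K_A − x×(3350 − 2730) = K_B, so x = (K_A − K_B)/(3350 − 2730) = 24050700/620 = 38800 m.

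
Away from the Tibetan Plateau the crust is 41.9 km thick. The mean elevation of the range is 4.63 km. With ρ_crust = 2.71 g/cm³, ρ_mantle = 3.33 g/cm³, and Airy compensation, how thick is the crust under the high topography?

Root depth r = h ρ_c / (ρ_m − ρ_c) = 4.63 km × 2.71 / 0.62 = 20.24 km.
Total thickness = T + h + r = 41.9 km + 4.63 km + 20.24 km = 66.8 km.

66.8 km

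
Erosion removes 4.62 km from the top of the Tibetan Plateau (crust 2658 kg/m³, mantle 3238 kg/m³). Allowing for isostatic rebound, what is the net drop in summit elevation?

Rebound u = e ρ_c/ρ_m = 4.62 km × 2658/3238 = 3.792 km.
Net surface drop = e − u = 4.62 km − 3.792 km = e (ρ_m − ρ_c)/ρ_m = 0.828 km.

0.828 km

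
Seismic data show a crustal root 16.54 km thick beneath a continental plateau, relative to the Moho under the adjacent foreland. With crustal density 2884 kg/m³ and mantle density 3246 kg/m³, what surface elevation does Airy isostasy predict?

2.08 km

By Archimedes' principle applied to the lithosphere: ρ_c h = (ρ_m − ρ_c) r.
h = r (ρ_m − ρ_c) / ρ_c = 16.54 km × (3246 − 2884) / 2884 = 2.08 km.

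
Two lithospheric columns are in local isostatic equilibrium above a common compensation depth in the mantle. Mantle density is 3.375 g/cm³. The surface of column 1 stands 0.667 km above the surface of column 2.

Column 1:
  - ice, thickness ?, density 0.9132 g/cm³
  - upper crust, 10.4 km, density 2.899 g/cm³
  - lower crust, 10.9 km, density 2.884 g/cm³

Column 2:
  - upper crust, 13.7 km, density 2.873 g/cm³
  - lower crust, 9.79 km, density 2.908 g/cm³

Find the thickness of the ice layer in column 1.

1.38 km

Take the compensation level at the base of the deeper column (depth z_c below the surface of column 1) and equate Σ ρ_i t_i down to z_c; mantle fills any gap and the z_c terms cancel.
Column 1: x×0.9132 + 10.4×2.899 + 10.9×2.884 + (z_c − 21.3 − x)×3.375
Column 2: 0.667×0 + 13.7×2.873 + 9.79×2.908 + (z_c − 0.667 − 23.49)×3.375
The z_c×3.375 term appears on both sides and cancels. Collect the known terms of each column as K = Σ(ρt)_known − 3.375 × (depth of known layers): K_1 = 61.5852 − 3.375×21.3 = −10.3023; K_2 = 67.82942 − 3.375×(0.667 + 23.49) = −13.700455.
Balance: K_1 − x×(3.375 − 0.9132) = K_2, so x = (K_1 − K_2)/(3.375 − 0.9132) = 3.39816/2.4618 = 1.38 km.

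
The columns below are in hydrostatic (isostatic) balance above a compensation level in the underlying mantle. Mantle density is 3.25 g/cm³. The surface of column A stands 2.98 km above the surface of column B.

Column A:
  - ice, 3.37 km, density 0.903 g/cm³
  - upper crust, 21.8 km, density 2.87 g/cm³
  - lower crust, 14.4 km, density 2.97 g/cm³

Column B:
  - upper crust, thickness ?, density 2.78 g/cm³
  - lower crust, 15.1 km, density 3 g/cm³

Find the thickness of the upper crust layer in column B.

14.4 km

Take the compensation level at the base of the deeper column (depth z_c below the surface of column A) and equate Σ ρ_i t_i down to z_c; mantle fills any gap and the z_c terms cancel.
Column A: 3.37×0.903 + 21.8×2.87 + 14.4×2.97 + (z_c − 39.57)×3.25
Column B: 2.98×0 + x×2.78 + 15.1×3 + (z_c − 2.98 − 15.1 − x)×3.25
The z_c×3.25 term appears on both sides and cancels. Collect the known terms of each column as K = Σ(ρt)_known − 3.25 × (depth of known layers): K_A = 108.37711 − 3.25×39.57 = −20.22539; K_B = 45.3 − 3.25×(2.98 + 15.1) = −13.46.
Balance: K_A = K_B − x×(3.25 − 2.78), so x = (K_B − K_A)/(3.25 − 2.78) = 6.76539/0.47 = 14.4 km.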